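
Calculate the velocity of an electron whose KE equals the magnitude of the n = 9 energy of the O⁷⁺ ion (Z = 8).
1.9446e+06 m/s (or 0.64865% of c)

The binding energy at n = 9 for O⁷⁺ is:
E_9 = -13.6057 × 8²/9² = -10.7501827 eV
|E_9| = 10.7501827 eV

Convert to Joules:
KE = 10.7501827 eV × (1.602177 × 10⁻¹⁹ J/eV) = 1.722370e-18 J

Using KE = ½mv²:
v = √(2·KE/m_e)
v = √(2 × 1.722370e-18 J / 9.10938 × 10⁻³¹ kg)
v = 1.9446e+06 m/s

This is approximately 0.64865% the speed of light.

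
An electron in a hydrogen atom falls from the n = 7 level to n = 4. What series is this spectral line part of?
Brackett series

The spectral series in hydrogen are named based on the final (lower) energy level:
- Lyman series: n_final = 1 (ultraviolet)
- Balmer series: n_final = 2 (visible/near-UV)
- Paschen series: n_final = 3 (infrared)
- Brackett series: n_final = 4 (infrared)
- Pfund series: n_final = 5 (far infrared)

Since this transition ends at n = 4, it belongs to the Brackett series.

For reference, this 7 → 4 line has photon energy
ΔE = 13.6057 eV × (1/4² - 1/7²) = 0.57268890 eV,
corresponding to wavelength λ = hc/ΔE = 1239.84 eV·nm / 0.57268890 eV = 2164.95 nm in the infrared region.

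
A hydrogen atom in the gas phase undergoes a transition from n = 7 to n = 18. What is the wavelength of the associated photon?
5260.816 nm

First, find the transition energy using E_n = -13.6057 / n² eV:
E_7 = -13.6057 / 7² = -0.277667347 eV
E_18 = -13.6057 / 18² = -0.041992901 eV

Photon energy: |ΔE| = |E_18 - E_7| = 0.235674446 eV

Convert to wavelength using E = hc/λ with hc = 1239.84 eV·nm:
λ = hc/E = 1239.84 eV·nm / 0.235674446 eV
λ = 5260.816 nm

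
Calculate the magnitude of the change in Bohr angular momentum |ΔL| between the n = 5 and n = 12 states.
7.3820e-34 J·s (or 7ℏ)

In the Bohr model, L_n = nℏ where ℏ = 1.054572e-34 J·s.

L_12 = 12ℏ = 1.265486e-33 J·s
L_5 = 5ℏ = 5.272860e-34 J·s

ΔL = L_12 - L_5 = (12 - 5)ℏ = 7ℏ
ΔL = 7 × 1.054572e-34 J·s = 7.3820e-34 J·s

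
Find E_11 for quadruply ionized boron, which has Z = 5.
-2.811095 eV

For hydrogen-like ions, the energy levels scale with Z²:
E_n = -13.6057 Z² / n² eV

For B⁴⁺ (Z = 5) at n = 11:
E_11 = -13.6057 × 5² / 11²
E_11 = -13.6057 × 25 / 121
E_11 = -340.1425 / 121
E_11 = -2.811095 eV

The energy is 25 times more negative than hydrogen at the same n due to the stronger nuclear charge.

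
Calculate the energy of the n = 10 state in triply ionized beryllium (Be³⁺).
-2.18 eV

For hydrogen-like ions, the energy levels scale with Z²:
E_n = -13.6057 Z² / n² eV

For Be³⁺ (Z = 4) at n = 10:
E_10 = -13.6057 × 4² / 10²
E_10 = -13.6057 × 16 / 100
E_10 = -217.6912 / 100
E_10 = -2.18 eV

The energy is 16 times more negative than hydrogen at the same n due to the stronger nuclear charge.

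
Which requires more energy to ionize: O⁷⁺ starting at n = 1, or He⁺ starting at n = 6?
O⁷⁺ at n = 1 (E = -870.76480 eV)

Using E_n = -13.6057 Z² / n² eV:

O⁷⁺ (Z = 8) at n = 1:
E = -13.6057 × 8² / 1² = -13.6057 × 64 / 1 = -870.76480000 eV

He⁺ (Z = 2) at n = 6:
E = -13.6057 × 2² / 6² = -13.6057 × 4 / 36 = -1.51174444 eV

Since -870.76480000 eV < -1.51174444 eV,
O⁷⁺ at n = 1 is more tightly bound (requires more energy to ionize).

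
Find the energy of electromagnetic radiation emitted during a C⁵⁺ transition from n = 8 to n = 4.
22.95962 eV

The energy levels are E_n = -13.6057 Z² eV / n².

Energy at n = 8: E_8 = -13.6057 × 6² / 8² = -7.65320625 eV
Energy at n = 4: E_4 = -13.6057 × 6² / 4² = -30.61282500 eV

For emission (electron falling to lower state), the photon energy is:
E_photon = E_8 - E_4 = |-7.65320625 - (-30.61282500)|
E_photon = 22.95962 eV

This energy is carried away by the emitted photon.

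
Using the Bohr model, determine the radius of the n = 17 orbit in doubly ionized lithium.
5.09774 nm (or 50.97740 Å)

The Bohr radius formula is:
r_n = n² a₀ / Z

where a₀ = 0.05291772 nm is the Bohr radius.

For Li²⁺ (Z = 3) at n = 17:
r_17 = 17² × 0.05291772 nm / 3
r_17 = 289 × 0.05291772 nm / 3
r_17 = 15.293221 nm / 3
r_17 = 5.09774 nm

The electron orbits at approximately 5.09774 nm from the nucleus.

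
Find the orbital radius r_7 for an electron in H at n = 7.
2.59297 nm (or 25.92968 Å)

The Bohr radius formula is:
r_n = n² a₀ / Z

where a₀ = 0.05291772 nm is the Bohr radius.

For H (Z = 1) at n = 7:
r_7 = 7² × 0.05291772 nm / 1
r_7 = 49 × 0.05291772 nm / 1
r_7 = 2.592968 nm / 1
r_7 = 2.59297 nm

The electron orbits at approximately 2.59297 nm from the nucleus.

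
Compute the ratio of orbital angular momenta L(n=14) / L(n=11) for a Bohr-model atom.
1.272727

In the Bohr model, L_n = nℏ, so the ratio is purely the ratio of quantum numbers:

L_14/L_11 = 14ℏ / 11ℏ = 14/11 = 1.272727

The angular momentum scales linearly with n.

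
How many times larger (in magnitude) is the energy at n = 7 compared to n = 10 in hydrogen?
2.04

Using E_n = -13.6057 Z² / n² eV with Z = 1:

E_7 = -13.6057 / 7² = -13.6057 / 49 = -0.27766735 eV
E_10 = -13.6057 / 10² = -13.6057 / 100 = -0.13605700 eV

The ratio is:
E_7/E_10 = (-0.27766735) / (-0.13605700)
E_7/E_10 = (-13.6057/49) / (-13.6057/100)
E_7/E_10 = 100/49
E_7/E_10 = 2.04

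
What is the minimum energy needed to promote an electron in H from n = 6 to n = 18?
0.336 eV

The energy levels of a hydrogen-like atom are E_n = -13.6057 eV / n².

Energy at n = 6: E_6 = -13.6057 / 6² = -0.377936 eV
Energy at n = 18: E_18 = -13.6057 / 18² = -0.041993 eV

The excitation energy is the difference:
ΔE = E_18 - E_6
ΔE = -0.041993 - (-0.377936)
ΔE = 0.336 eV

Since this is positive, energy must be absorbed (photon absorption).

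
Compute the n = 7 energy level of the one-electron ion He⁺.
-1.111 eV

For hydrogen-like ions, the energy levels scale with Z²:
E_n = -13.6057 Z² / n² eV

For He⁺ (Z = 2) at n = 7:
E_7 = -13.6057 × 2² / 7²
E_7 = -13.6057 × 4 / 49
E_7 = -54.4228 / 49
E_7 = -1.111 eV

The energy is 4 times more negative than hydrogen at the same n due to the stronger nuclear charge.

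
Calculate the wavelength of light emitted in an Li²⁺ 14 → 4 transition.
176.40293 nm

First, find the transition energy using E_n = -13.6057 Z² / n² eV:
E_14 = -13.6057 × 3² / 14² = -0.624751531 eV
E_4 = -13.6057 × 3² / 4² = -7.653206250 eV

Photon energy: |ΔE| = |E_4 - E_14| = 7.028454719 eV

Convert to wavelength using E = hc/λ with hc = 1239.84 eV·nm:
λ = hc/E = 1239.84 eV·nm / 7.028454719 eV
λ = 176.40293 nm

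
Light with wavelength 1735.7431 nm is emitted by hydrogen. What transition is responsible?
n = 10 → n = 4

First, find the photon energy from the wavelength (hc = 1239.84 eV·nm):
E = hc/λ = 1239.84 eV·nm / 1735.7431 nm = 0.71429925 eV

The energy levels of hydrogen satisfy E_n = -13.6057 / n² eV, so an emission n_i → n_f releases
ΔE = 13.6057 × (1/n_f² − 1/n_i²) eV.

Setting ΔE equal to the photon energy:
1/n_f² − 1/n_i² = 0.71429925 / 13.6057 = 0.052500000

Since 1/n_i² must be positive, we need 1/n_f² > 0.052500000, i.e. n_f ≤ 4. For each allowed n_f, solve n_i = (1/n_f² − 0.052500000)^(−1/2) and check whether it is a whole number:
  n_f = 1: 1/n_i² = 1.000000000 − 0.052500000 = 0.947500000 → n_i = 1.027  (not an integer) ✗
  n_f = 2: 1/n_i² = 0.250000000 − 0.052500000 = 0.197500000 → n_i = 2.250  (not an integer) ✗
  n_f = 3: 1/n_i² = 0.111111111 − 0.052500000 = 0.058611111 → n_i = 4.131  (not an integer) ✗
  n_f = 4: 1/n_i² = 0.062500000 − 0.052500000 = 0.010000000 → n_i = 10.000  → integer, n_i = 10 ✓

Only n_f = 4 gives an integer upper level, n_i = 10.

The transition is from n = 10 to n = 4 (emission).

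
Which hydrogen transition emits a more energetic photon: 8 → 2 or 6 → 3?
8 → 2

Calculate the energy for each transition:

Transition 8 → 2:
ΔE₁ = |E_2 - E_8| = |-13.6057/2² - (-13.6057/8²)|
ΔE₁ = |-3.401425000 - (-0.212589063)| = 3.188836 eV

Transition 6 → 3:
ΔE₂ = |E_3 - E_6| = |-13.6057/3² - (-13.6057/6²)|
ΔE₂ = |-1.511744444 - (-0.377936111)| = 1.133808 eV

Since 3.188836 eV > 1.133808 eV, the transition 8 → 2 emits the more energetic photon.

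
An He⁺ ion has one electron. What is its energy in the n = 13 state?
-0.32 eV

For hydrogen-like ions, the energy levels scale with Z²:
E_n = -13.6057 Z² / n² eV

For He⁺ (Z = 2) at n = 13:
E_13 = -13.6057 × 2² / 13²
E_13 = -13.6057 × 4 / 169
E_13 = -54.4228 / 169
E_13 = -0.32 eV

The energy is 4 times more negative than hydrogen at the same n due to the stronger nuclear charge.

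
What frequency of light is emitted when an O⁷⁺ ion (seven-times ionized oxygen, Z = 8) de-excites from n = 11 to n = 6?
4.11e+15 Hz

First, find the transition energy:
E_11 = -13.6057 × 8² / 11² = -7.1964 eV
E_6 = -13.6057 × 8² / 6² = -24.1879 eV
|ΔE| = |E_6 - E_11| = 16.9915 eV

Convert to Joules: E = 16.9915 eV × (1.602177 × 10⁻¹⁹ J/eV) = 2.7223e-18 J

Using E = hf:
f = E/h = 2.7223e-18 J / (6.62607 × 10⁻³⁴ J·s)
f = 4.11e+15 Hz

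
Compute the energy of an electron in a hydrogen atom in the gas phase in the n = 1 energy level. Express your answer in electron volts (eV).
-13.61 eV

The energy levels of a hydrogen-like atom are given by:
E_n = -13.6057 eV / n²

For n = 1:
E_1 = -13.6057 eV / 1²
E_1 = -13.6057 eV / 1
E_1 = -13.61 eV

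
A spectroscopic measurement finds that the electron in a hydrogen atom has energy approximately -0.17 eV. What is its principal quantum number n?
n = 9

The exact energy levels follow E_n = -13.6057 eV / n².

The measured value (-0.17 eV) is reported to only 2 significant figures, so we must test candidate n values and see which one matches to that precision.

Candidate energies:
  n = 7:  E = -13.6057/7² = -0.277667 eV
  n = 8:  E = -13.6057/8² = -0.212589 eV
  n = 9:  E = -13.6057/9² = -0.167972 eV  ← matches
  n = 10:  E = -13.6057/10² = -0.136057 eV
  n = 11:  E = -13.6057/11² = -0.112444 eV

Checking against the measurement of -0.17 eV (2 sig figs), only n = 9 agrees:
E_9 = -0.167972 eV, which rounds to -0.17 eV ✓

Therefore n = 9.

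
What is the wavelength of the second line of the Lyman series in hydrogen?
102.52 nm

The lines of a series are numbered from the longest wavelength (smallest ΔE) outward; the second line is the transition from n = n_f + 2 to n_f.
The Lyman series has all transitions ending at n_f = 1.

For H, the second line (β-line) is the jump from n = 3 to n = 1:
E_3 = -13.6057 / 3² = -1.51174 eV
E_1 = -13.6057 / 1² = -13.60570 eV
ΔE = E_3 - E_1 = 12.09396 eV

λ = hc/E = 1239.84 eV·nm / 12.09396 eV
λ = 102.52 nm

This is the β-line of the Lyman series in H.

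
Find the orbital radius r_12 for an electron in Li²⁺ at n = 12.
2.54005 nm (or 25.40051 Å)

The Bohr radius formula is:
r_n = n² a₀ / Z

where a₀ = 0.05291772 nm is the Bohr radius.

For Li²⁺ (Z = 3) at n = 12:
r_12 = 12² × 0.05291772 nm / 3
r_12 = 144 × 0.05291772 nm / 3
r_12 = 7.620152 nm / 3
r_12 = 2.54005 nm

The electron orbits at approximately 2.54005 nm from the nucleus.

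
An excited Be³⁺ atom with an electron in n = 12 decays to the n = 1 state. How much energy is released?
216.18 eV

The energy levels are E_n = -13.6057 Z² eV / n².

Energy at n = 12: E_12 = -13.6057 × 4² / 12² = -1.51174 eV
Energy at n = 1: E_1 = -13.6057 × 4² / 1² = -217.69120 eV

For emission (electron falling to lower state), the photon energy is:
E_photon = E_12 - E_1 = |-1.51174 - (-217.69120)|
E_photon = 216.18 eV

This energy is carried away by the emitted photon.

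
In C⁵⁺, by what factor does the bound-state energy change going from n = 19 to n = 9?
4.457

Using E_n = -13.6057 Z² / n² eV with Z = 6:

E_9 = -13.6057 × 6² / 9² = -489.8052 / 81 = -6.046977778 eV
E_19 = -13.6057 × 6² / 19² = -489.8052 / 361 = -1.356801108 eV

The ratio is:
E_9/E_19 = (-6.046977778) / (-1.356801108)
E_9/E_19 = (-489.8052/81) / (-489.8052/361)
E_9/E_19 = 361/81
E_9/E_19 = 4.457
(Note: the Z² factors cancel in the ratio.)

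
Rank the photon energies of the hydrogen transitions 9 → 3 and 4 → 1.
4 → 1

Calculate the energy for each transition:

Transition 9 → 3:
ΔE₁ = |E_3 - E_9| = |-13.6057/3² - (-13.6057/9²)|
ΔE₁ = |-1.511744444 - (-0.167971605)| = 1.343773 eV

Transition 4 → 1:
ΔE₂ = |E_1 - E_4| = |-13.6057/1² - (-13.6057/4²)|
ΔE₂ = |-13.605700000 - (-0.850356250)| = 12.755344 eV

Since 12.755344 eV > 1.343773 eV, the transition 4 → 1 emits the more energetic photon.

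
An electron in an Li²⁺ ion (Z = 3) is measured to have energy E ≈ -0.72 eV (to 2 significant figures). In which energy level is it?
n = 13

The exact energy levels follow E_n = -13.6057 Z² / n² eV with Z = 3.

The measured value (-0.72 eV) is reported to only 2 significant figures, so we must test candidate n values and see which one matches to that precision.

Candidate energies:
  n = 11:  E = -13.6057 × 3² / 11² = -1.01199 eV
  n = 12:  E = -13.6057 × 3² / 12² = -0.85036 eV
  n = 13:  E = -13.6057 × 3² / 13² = -0.72456 eV  ← matches
  n = 14:  E = -13.6057 × 3² / 14² = -0.62475 eV
  n = 15:  E = -13.6057 × 3² / 15² = -0.54423 eV

Checking against the measurement of -0.72 eV (2 sig figs), only n = 13 agrees:
E_13 = -0.72456 eV, which rounds to -0.72 eV ✓

Therefore n = 13.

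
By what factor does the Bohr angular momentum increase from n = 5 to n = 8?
1.600

In the Bohr model, L_n = nℏ, so the ratio is purely the ratio of quantum numbers:

L_8/L_5 = 8ℏ / 5ℏ = 8/5 = 1.600

The angular momentum scales linearly with n.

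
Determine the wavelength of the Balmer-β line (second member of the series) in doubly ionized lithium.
54.000897 nm

The lines of a series are numbered from the longest wavelength (smallest ΔE) outward; the second line is the transition from n = n_f + 2 to n_f.
The Balmer series has all transitions ending at n_f = 2.

For Li²⁺ (Z = 3), the second line (β-line) is the jump from n = 4 to n = 2:
E_4 = -13.6057 × 3² / 4² = -7.65320625 eV
E_2 = -13.6057 × 3² / 2² = -30.61282500 eV
ΔE = E_4 - E_2 = 22.95961875 eV

λ = hc/E = 1239.84 eV·nm / 22.95961875 eV
λ = 54.000897 nm

This is the β-line of the Balmer series in Li²⁺.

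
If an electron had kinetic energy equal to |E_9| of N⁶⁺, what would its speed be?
1.702e+06 m/s (or 0.568% of c)

The binding energy at n = 9 for N⁶⁺ is:
E_9 = -13.6057 × 7²/9² = -8.230609 eV
|E_9| = 8.230609 eV

Convert to Joules:
KE = 8.230609 eV × (1.602177 × 10⁻¹⁹ J/eV) = 1.31869e-18 J

Using KE = ½mv²:
v = √(2·KE/m_e)
v = √(2 × 1.31869e-18 J / 9.10938 × 10⁻³¹ kg)
v = 1.702e+06 m/s

This is approximately 0.568% the speed of light.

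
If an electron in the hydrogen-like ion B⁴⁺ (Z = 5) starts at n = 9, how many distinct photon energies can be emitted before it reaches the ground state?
36

The electron can occupy levels n = 1, 2, ..., 9 during de-excitation — that is m = 9 - 1 + 1 = 9 distinct levels.

The number of distinct spectral lines equals the number of ways to choose 2 of these m levels (each pair gives one possible emission transition):

Number of lines = m(m-1)/2 = 9×8/2 = 36

These correspond to all possible transitions between the 9 levels:
9 → 8, 9 → 7, 9 → 6, 9 → 5, 9 → 4, 9 → 3, 9 → 2, 9 → 1...

Each transition produces a photon with a unique energy (and thus wavelength). This count does not depend on Z.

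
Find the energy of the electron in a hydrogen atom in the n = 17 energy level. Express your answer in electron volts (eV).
-0.05 eV

The energy levels of a hydrogen-like atom are given by:
E_n = -13.6057 eV / n²

For n = 17:
E_17 = -13.6057 eV / 17²
E_17 = -13.6057 eV / 289
E_17 = -0.05 eV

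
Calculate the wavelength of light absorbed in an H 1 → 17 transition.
91.442925 nm

First, find the transition energy using E_n = -13.6057 / n² eV:
E_1 = -13.6057 / 1² = -13.60570000 eV
E_17 = -13.6057 / 17² = -0.04707855 eV

Photon energy: |ΔE| = |E_17 - E_1| = 13.55862145 eV

Convert to wavelength using E = hc/λ with hc = 1239.84 eV·nm:
λ = hc/E = 1239.84 eV·nm / 13.55862145 eV
λ = 91.442925 nm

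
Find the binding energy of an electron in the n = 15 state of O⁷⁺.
3.870 eV

The ionization energy is the energy needed to remove the electron completely (n → ∞).

For a hydrogen-like ion with Z = 8, E_n = -13.6057 Z² / n² eV.

At n = 15: E_15 = -13.6057 × 8² / 15² = -3.870066 eV
At n = ∞: E_∞ = 0 eV

Ionization energy = E_∞ - E_15 = 0 - (-3.870066) = 3.870066 eV
Ionization energy ≈ 3.870 eV

This is also called the binding energy of the electron in state n = 15.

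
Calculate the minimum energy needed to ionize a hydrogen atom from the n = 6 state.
0.38 eV

The ionization energy is the energy needed to remove the electron completely (n → ∞).

For hydrogen, E_n = -13.6057 eV / n².

At n = 6: E_6 = -13.6057 / 6² = -0.37794 eV
At n = ∞: E_∞ = 0 eV

Ionization energy = E_∞ - E_6 = 0 - (-0.37794) = 0.37794 eV
Ionization energy ≈ 0.38 eV

This is also called the binding energy of the electron in state n = 6.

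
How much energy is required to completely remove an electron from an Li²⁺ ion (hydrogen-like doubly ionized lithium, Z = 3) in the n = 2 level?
30.613 eV

The ionization energy is the energy needed to remove the electron completely (n → ∞).

For a hydrogen-like ion with Z = 3, E_n = -13.6057 Z² / n² eV.

At n = 2: E_2 = -13.6057 × 3² / 2² = -30.612825 eV
At n = ∞: E_∞ = 0 eV

Ionization energy = E_∞ - E_2 = 0 - (-30.612825) = 30.612825 eV
Ionization energy ≈ 30.613 eV

This is also called the binding energy of the electron in state n = 2.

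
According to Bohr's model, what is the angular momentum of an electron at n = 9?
9.491e-34 J·s (or 9ℏ)

In the Bohr model, angular momentum is quantized:
L = nℏ

where ℏ = h/(2π) = 1.05457e-34 J·s

For n = 9:
L = 9 × 1.05457e-34 J·s
L = 9.491e-34 J·s

This can also be written as L = 9ℏ.
The angular momentum is an integer multiple of the reduced Planck constant.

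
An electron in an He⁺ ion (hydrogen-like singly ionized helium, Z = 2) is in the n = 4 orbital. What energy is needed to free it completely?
3.40143 eV

The ionization energy is the energy needed to remove the electron completely (n → ∞).

For a hydrogen-like ion with Z = 2, E_n = -13.6057 Z² / n² eV.

At n = 4: E_4 = -13.6057 × 2² / 4² = -3.40142500 eV
At n = ∞: E_∞ = 0 eV

Ionization energy = E_∞ - E_4 = 0 - (-3.40142500) = 3.40142500 eV
Ionization energy ≈ 3.40143 eV

This is also called the binding energy of the electron in state n = 4.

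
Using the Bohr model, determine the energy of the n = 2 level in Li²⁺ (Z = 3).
-30.6128 eV

For hydrogen-like ions, the energy levels scale with Z²:
E_n = -13.6057 Z² / n² eV

For Li²⁺ (Z = 3) at n = 2:
E_2 = -13.6057 × 3² / 2²
E_2 = -13.6057 × 9 / 4
E_2 = -122.4513 / 4
E_2 = -30.6128 eV

The energy is 9 times more negative than hydrogen at the same n due to the stronger nuclear charge.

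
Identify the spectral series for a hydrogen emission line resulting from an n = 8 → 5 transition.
Pfund series

The spectral series in hydrogen are named based on the final (lower) energy level:
- Lyman series: n_final = 1 (ultraviolet)
- Balmer series: n_final = 2 (visible/near-UV)
- Paschen series: n_final = 3 (infrared)
- Brackett series: n_final = 4 (infrared)
- Pfund series: n_final = 5 (far infrared)

Since this transition ends at n = 5, it belongs to the Pfund series.

For reference, this 8 → 5 line has photon energy
ΔE = 13.6057 eV × (1/5² - 1/8²) = 0.33163894 eV,
corresponding to wavelength λ = hc/ΔE = 1239.84 eV·nm / 0.33163894 eV = 3738.52 nm in the far infrared region.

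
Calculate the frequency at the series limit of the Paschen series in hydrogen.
3.66e+14 Hz

The series limit corresponds to the transition from n = ∞ to n = 3.
This is the highest energy (shortest wavelength) transition in the Paschen series.

E_∞ = 0 eV
E_3 = -13.6057 / 3² = -1.51174 eV

Energy at series limit:
ΔE = E_∞ - E_3 = 0 - (-1.51174) = 1.51174 eV
E = 1.51174 eV × (1.602177 × 10⁻¹⁹ J/eV) = 2.4221e-19 J
f = E/h = 2.4221e-19 J / (6.62607 × 10⁻³⁴ J·s) = 3.66e+14 Hz

This energy equals the ionization energy from the n = 3 state of hydrogen.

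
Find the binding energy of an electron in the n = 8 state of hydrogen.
0.213 eV

The ionization energy is the energy needed to remove the electron completely (n → ∞).

For hydrogen, E_n = -13.6057 eV / n².

At n = 8: E_8 = -13.6057 / 8² = -0.212589 eV
At n = ∞: E_∞ = 0 eV

Ionization energy = E_∞ - E_8 = 0 - (-0.212589) = 0.212589 eV
Ionization energy ≈ 0.213 eV

This is also called the binding energy of the electron in state n = 8.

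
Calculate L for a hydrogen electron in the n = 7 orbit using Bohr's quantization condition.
7.382e-34 J·s (or 7ℏ)

In the Bohr model, angular momentum is quantized:
L = nℏ

where ℏ = h/(2π) = 1.05457e-34 J·s

For n = 7:
L = 7 × 1.05457e-34 J·s
L = 7.382e-34 J·s

This can also be written as L = 7ℏ.
The angular momentum is an integer multiple of the reduced Planck constant.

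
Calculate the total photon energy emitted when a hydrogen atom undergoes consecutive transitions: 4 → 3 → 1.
12.75534 eV

The energy levels of hydrogen are E_n = -13.6057 / n² eV.

First transition (4 → 3):
ΔE₁ = |E_3 - E_4|
ΔE₁ = |-1.51174444444 - (-0.85035625000)| = 0.66138819 eV

Second transition (3 → 1):
ΔE₂ = |E_1 - E_3|
ΔE₂ = |-13.60570000000 - (-1.51174444444)| = 12.09395556 eV

Total energy released:
E_total = ΔE₁ + ΔE₂ = 0.66138819 + 12.09395556 = 12.75534 eV

Note: This equals the direct transition 4 → 1: 12.75534 eV ✓
Energy is conserved regardless of the path taken.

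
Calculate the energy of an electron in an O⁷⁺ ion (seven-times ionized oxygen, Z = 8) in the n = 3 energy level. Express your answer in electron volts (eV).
-96.75 eV

The energy levels of a hydrogen-like atom are given by:
E_n = -13.6057 Z² / n² eV  (with Z = 8 for O⁷⁺)

For n = 3:
E_3 = -13.6057 × 8² / 3²
E_3 = -13.6057 × 64 / 9
E_3 = -96.75 eV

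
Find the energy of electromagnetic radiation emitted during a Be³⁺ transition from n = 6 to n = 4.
7.559 eV

The energy levels are E_n = -13.6057 Z² eV / n².

Energy at n = 6: E_6 = -13.6057 × 4² / 6² = -6.046978 eV
Energy at n = 4: E_4 = -13.6057 × 4² / 4² = -13.605700 eV

For emission (electron falling to lower state), the photon energy is:
E_photon = E_6 - E_4 = |-6.046978 - (-13.605700)|
E_photon = 7.559 eV

This energy is carried away by the emitted photon.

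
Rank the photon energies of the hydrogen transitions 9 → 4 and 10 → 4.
10 → 4

Calculate the energy for each transition:

Transition 9 → 4:
ΔE₁ = |E_4 - E_9| = |-13.6057/4² - (-13.6057/9²)|
ΔE₁ = |-0.850356250 - (-0.167971605)| = 0.682385 eV

Transition 10 → 4:
ΔE₂ = |E_4 - E_10| = |-13.6057/4² - (-13.6057/10²)|
ΔE₂ = |-0.850356250 - (-0.136057000)| = 0.714299 eV

Since 0.714299 eV > 0.682385 eV, the transition 10 → 4 emits the more energetic photon.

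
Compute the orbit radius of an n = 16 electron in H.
13.546937 nm (or 135.469366 Å)

The Bohr radius formula is:
r_n = n² a₀ / Z

where a₀ = 0.052917721 nm is the Bohr radius.

For H (Z = 1) at n = 16:
r_16 = 16² × 0.052917721 nm / 1
r_16 = 256 × 0.052917721 nm / 1
r_16 = 13.5469366 nm / 1
r_16 = 13.546937 nm

The electron orbits at approximately 13.546937 nm from the nucleus.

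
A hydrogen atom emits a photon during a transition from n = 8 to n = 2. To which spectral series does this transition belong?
Balmer series

The spectral series in hydrogen are named based on the final (lower) energy level:
- Lyman series: n_final = 1 (ultraviolet)
- Balmer series: n_final = 2 (visible/near-UV)
- Paschen series: n_final = 3 (infrared)
- Brackett series: n_final = 4 (infrared)
- Pfund series: n_final = 5 (far infrared)

Since this transition ends at n = 2, it belongs to the Balmer series.

For reference, this 8 → 2 line has photon energy
ΔE = 13.6057 eV × (1/2² - 1/8²) = 3.188835938 eV,
corresponding to wavelength λ = hc/ΔE = 1239.84 eV·nm / 3.188835938 eV = 388.80646 nm in the visible/near-UV region.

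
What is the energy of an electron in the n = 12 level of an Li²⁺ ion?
-0.85036 eV

For hydrogen-like ions, the energy levels scale with Z²:
E_n = -13.6057 Z² / n² eV

For Li²⁺ (Z = 3) at n = 12:
E_12 = -13.6057 × 3² / 12²
E_12 = -13.6057 × 9 / 144
E_12 = -122.4513 / 144
E_12 = -0.85036 eV

The energy is 9 times more negative than hydrogen at the same n due to the stronger nuclear charge.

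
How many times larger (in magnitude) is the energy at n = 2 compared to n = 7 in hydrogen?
12.25

Using E_n = -13.6057 Z² / n² eV with Z = 1:

E_2 = -13.6057 / 2² = -13.6057 / 4 = -3.40142500 eV
E_7 = -13.6057 / 7² = -13.6057 / 49 = -0.27766735 eV

The ratio is:
E_2/E_7 = (-3.40142500) / (-0.27766735)
E_2/E_7 = (-13.6057/4) / (-13.6057/49)
E_2/E_7 = 49/4
E_2/E_7 = 12.25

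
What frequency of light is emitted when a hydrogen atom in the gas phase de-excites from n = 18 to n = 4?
1.955e+14 Hz

First, find the transition energy:
E_18 = -13.6057 / 18² = -0.0419929 eV
E_4 = -13.6057 / 4² = -0.8503563 eV
|ΔE| = |E_4 - E_18| = 0.8083634 eV

Convert to Joules: E = 0.8083634 eV × (1.602177 × 10⁻¹⁹ J/eV) = 1.29514e-19 J

Using E = hf:
f = E/h = 1.29514e-19 J / (6.62607 × 10⁻³⁴ J·s)
f = 1.955e+14 Hz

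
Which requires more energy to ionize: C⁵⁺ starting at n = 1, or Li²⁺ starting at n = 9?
C⁵⁺ at n = 1 (E = -489.805200 eV)

Using E_n = -13.6057 Z² / n² eV:

C⁵⁺ (Z = 6) at n = 1:
E = -13.6057 × 6² / 1² = -13.6057 × 36 / 1 = -489.805200000 eV

Li²⁺ (Z = 3) at n = 9:
E = -13.6057 × 3² / 9² = -13.6057 × 9 / 81 = -1.511744444 eV

Since -489.805200000 eV < -1.511744444 eV,
C⁵⁺ at n = 1 is more tightly bound (requires more energy to ionize).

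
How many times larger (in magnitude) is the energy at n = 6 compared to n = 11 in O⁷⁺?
3.361

Using E_n = -13.6057 Z² / n² eV with Z = 8:

E_6 = -13.6057 × 8² / 6² = -870.7648 / 36 = -24.187911111 eV
E_11 = -13.6057 × 8² / 11² = -870.7648 / 121 = -7.196403306 eV

The ratio is:
E_6/E_11 = (-24.187911111) / (-7.196403306)
E_6/E_11 = (-870.7648/36) / (-870.7648/121)
E_6/E_11 = 121/36
E_6/E_11 = 3.361
(Note: the Z² factors cancel in the ratio.)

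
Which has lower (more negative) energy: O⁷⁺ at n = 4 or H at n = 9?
O⁷⁺ at n = 4 (E = -54.42 eV)

Using E_n = -13.6057 Z² / n² eV:

O⁷⁺ (Z = 8) at n = 4:
E = -13.6057 × 8² / 4² = -13.6057 × 64 / 16 = -54.42280 eV

H (Z = 1) at n = 9:
E = -13.6057 × 1² / 9² = -13.6057 × 1 / 81 = -0.16797 eV

Since -54.42280 eV < -0.16797 eV,
O⁷⁺ at n = 4 is more tightly bound (requires more energy to ionize).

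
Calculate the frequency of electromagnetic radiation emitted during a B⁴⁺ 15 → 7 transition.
1.31295e+15 Hz

First, find the transition energy:
E_15 = -13.6057 × 5² / 15² = -1.51174444 eV
E_7 = -13.6057 × 5² / 7² = -6.94168367 eV
|ΔE| = |E_7 - E_15| = 5.42993923 eV

Convert to Joules: E = 5.42993923 eV × (1.602177 × 10⁻¹⁹ J/eV) = 8.6997237e-19 J

Using E = hf:
f = E/h = 8.6997237e-19 J / (6.62607 × 10⁻³⁴ J·s)
f = 1.31295e+15 Hz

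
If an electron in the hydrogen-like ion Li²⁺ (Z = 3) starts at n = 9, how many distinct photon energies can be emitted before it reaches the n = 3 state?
21

The electron can occupy levels n = 3, 4, ..., 9 during de-excitation — that is m = 9 - 3 + 1 = 7 distinct levels.

The number of distinct spectral lines equals the number of ways to choose 2 of these m levels (each pair gives one possible emission transition):

Number of lines = m(m-1)/2 = 7×6/2 = 21

These correspond to all possible transitions between the 7 levels:
9 → 8, 9 → 7, 9 → 6, 9 → 5, 9 → 4, 9 → 3, 8 → 7, 8 → 6...

Each transition produces a photon with a unique energy (and thus wavelength). This count does not depend on Z.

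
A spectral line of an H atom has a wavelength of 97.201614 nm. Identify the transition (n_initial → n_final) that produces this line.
n = 4 → n = 1

First, find the photon energy from the wavelength (hc = 1239.84 eV·nm):
E = hc/λ = 1239.84 eV·nm / 97.201614 nm = 12.755344 eV

The energy levels of hydrogen satisfy E_n = -13.6057 / n² eV, so an emission n_i → n_f releases
ΔE = 13.6057 × (1/n_f² − 1/n_i²) eV.

Setting ΔE equal to the photon energy:
1/n_f² − 1/n_i² = 12.755344 / 13.6057 = 0.93750002

Since 1/n_i² must be positive, we need 1/n_f² > 0.93750002, i.e. n_f ≤ 1. For each allowed n_f, solve n_i = (1/n_f² − 0.93750002)^(−1/2) and check whether it is a whole number:
  n_f = 1: 1/n_i² = 1.00000000 − 0.93750002 = 0.06249998 → n_i = 4.000  → integer, n_i = 4 ✓

Only n_f = 1 gives an integer upper level, n_i = 4.

The transition is from n = 4 to n = 1 (emission).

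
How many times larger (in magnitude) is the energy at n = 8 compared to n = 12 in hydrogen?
2.250000

Using E_n = -13.6057 Z² / n² eV with Z = 1:

E_8 = -13.6057 / 8² = -13.6057 / 64 = -0.212589062500 eV
E_12 = -13.6057 / 12² = -13.6057 / 144 = -0.094484027778 eV

The ratio is:
E_8/E_12 = (-0.212589062500) / (-0.094484027778)
E_8/E_12 = (-13.6057/64) / (-13.6057/144)
E_8/E_12 = 144/64
E_8/E_12 = 2.250000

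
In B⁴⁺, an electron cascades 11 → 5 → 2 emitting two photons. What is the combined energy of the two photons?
82.225 eV

The energy levels of B⁴⁺ are E_n = -13.6057 × 5² / n² eV.

First transition (11 → 5):
ΔE₁ = |E_5 - E_11|
ΔE₁ = |-13.605700000 - (-2.811095041)| = 10.794605 eV

Second transition (5 → 2):
ΔE₂ = |E_2 - E_5|
ΔE₂ = |-85.035625000 - (-13.605700000)| = 71.429925 eV

Total energy released:
E_total = ΔE₁ + ΔE₂ = 10.794605 + 71.429925 = 82.225 eV

Note: This equals the direct transition 11 → 2: 82.225 eV ✓
Energy is conserved regardless of the path taken.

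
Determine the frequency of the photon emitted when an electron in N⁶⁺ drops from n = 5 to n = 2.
3.38525e+16 Hz

First, find the transition energy:
E_5 = -13.6057 × 7² / 5² = -26.66717200 eV
E_2 = -13.6057 × 7² / 2² = -166.66982500 eV
|ΔE| = |E_2 - E_5| = 140.00265300 eV

Convert to Joules: E = 140.00265300 eV × (1.602177 × 10⁻¹⁹ J/eV) = 2.2430903e-17 J

Using E = hf:
f = E/h = 2.2430903e-17 J / (6.62607 × 10⁻³⁴ J·s)
f = 3.38525e+16 Hz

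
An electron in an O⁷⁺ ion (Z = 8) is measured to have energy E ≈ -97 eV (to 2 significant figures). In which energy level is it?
n = 3

The exact energy levels follow E_n = -13.6057 Z² / n² eV with Z = 8.

The measured value (-97 eV) is reported to only 2 significant figures, so we must test candidate n values and see which one matches to that precision.

Candidate energies:
  n = 1:  E = -13.6057 × 8² / 1² = -870.76480 eV
  n = 2:  E = -13.6057 × 8² / 2² = -217.69120 eV
  n = 3:  E = -13.6057 × 8² / 3² = -96.75164 eV  ← matches
  n = 4:  E = -13.6057 × 8² / 4² = -54.42280 eV
  n = 5:  E = -13.6057 × 8² / 5² = -34.83059 eV

Checking against the measurement of -97 eV (2 sig figs), only n = 3 agrees:
E_3 = -96.75164 eV, which rounds to -97 eV ✓

Therefore n = 3.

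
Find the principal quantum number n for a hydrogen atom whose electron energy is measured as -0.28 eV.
n = 7

The exact energy levels follow E_n = -13.6057 eV / n².

The measured value (-0.28 eV) is reported to only 2 significant figures, so we must test candidate n values and see which one matches to that precision.

Candidate energies:
  n = 5:  E = -13.6057/5² = -0.54423 eV
  n = 6:  E = -13.6057/6² = -0.37794 eV
  n = 7:  E = -13.6057/7² = -0.27767 eV  ← matches
  n = 8:  E = -13.6057/8² = -0.21259 eV
  n = 9:  E = -13.6057/9² = -0.16797 eV

Checking against the measurement of -0.28 eV (2 sig figs), only n = 7 agrees:
E_7 = -0.27767 eV, which rounds to -0.28 eV ✓

Therefore n = 7.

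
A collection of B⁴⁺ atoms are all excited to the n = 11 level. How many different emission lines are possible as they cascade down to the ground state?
55

The electron can occupy levels n = 1, 2, ..., 11 during de-excitation — that is m = 11 - 1 + 1 = 11 distinct levels.

The number of distinct spectral lines equals the number of ways to choose 2 of these m levels (each pair gives one possible emission transition):

Number of lines = m(m-1)/2 = 11×10/2 = 55

These correspond to all possible transitions between the 11 levels:
11 → 10, 11 → 9, 11 → 8, 11 → 7, 11 → 6, 11 → 5, 11 → 4, 11 → 3...

Each transition produces a photon with a unique energy (and thus wavelength). This count does not depend on Z.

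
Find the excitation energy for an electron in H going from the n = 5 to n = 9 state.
0.38 eV

The energy levels of a hydrogen-like atom are E_n = -13.6057 eV / n².

Energy at n = 5: E_5 = -13.6057 / 5² = -0.54423 eV
Energy at n = 9: E_9 = -13.6057 / 9² = -0.16797 eV

The excitation energy is the difference:
ΔE = E_9 - E_5
ΔE = -0.16797 - (-0.54423)
ΔE = 0.38 eV

Since this is positive, energy must be absorbed (photon absorption).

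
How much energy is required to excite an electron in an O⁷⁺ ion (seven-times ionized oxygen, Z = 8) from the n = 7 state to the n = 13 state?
12.6183 eV

The energy levels of a hydrogen-like atom are E_n = -13.6057 Z² eV / n².

Energy at n = 7: E_7 = -13.6057 × 8² / 7² = -17.7707102 eV
Energy at n = 13: E_13 = -13.6057 × 8² / 13² = -5.1524544 eV

The excitation energy is the difference:
ΔE = E_13 - E_7
ΔE = -5.1524544 - (-17.7707102)
ΔE = 12.6183 eV

Since this is positive, energy must be absorbed (photon absorption).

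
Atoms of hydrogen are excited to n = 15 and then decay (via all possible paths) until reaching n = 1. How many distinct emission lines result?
105

The electron can occupy levels n = 1, 2, ..., 15 during de-excitation — that is m = 15 - 1 + 1 = 15 distinct levels.

The number of distinct spectral lines equals the number of ways to choose 2 of these m levels (each pair gives one possible emission transition):

Number of lines = m(m-1)/2 = 15×14/2 = 105

These correspond to all possible transitions between the 15 levels:
15 → 14, 15 → 13, 15 → 12, 15 → 11, 15 → 10, 15 → 9, 15 → 8, 15 → 7...

Each transition produces a photon with a unique energy (and thus wavelength). This count does not depend on Z.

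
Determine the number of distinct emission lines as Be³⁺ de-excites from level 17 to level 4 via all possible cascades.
91

The electron can occupy levels n = 4, 5, ..., 17 during de-excitation — that is m = 17 - 4 + 1 = 14 distinct levels.

The number of distinct spectral lines equals the number of ways to choose 2 of these m levels (each pair gives one possible emission transition):

Number of lines = m(m-1)/2 = 14×13/2 = 91

These correspond to all possible transitions between the 14 levels:
17 → 16, 17 → 15, 17 → 14, 17 → 13, 17 → 12, 17 → 11, 17 → 10, 17 → 9...

Each transition produces a photon with a unique energy (and thus wavelength). This count does not depend on Z.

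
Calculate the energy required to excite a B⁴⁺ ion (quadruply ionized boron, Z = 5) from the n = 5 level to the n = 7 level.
6.6640 eV

The energy levels of a hydrogen-like atom are E_n = -13.6057 Z² eV / n².

Energy at n = 5: E_5 = -13.6057 × 5² / 5² = -13.6057000 eV
Energy at n = 7: E_7 = -13.6057 × 5² / 7² = -6.9416837 eV

The excitation energy is the difference:
ΔE = E_7 - E_5
ΔE = -6.9416837 - (-13.6057000)
ΔE = 6.6640 eV

Since this is positive, energy must be absorbed (photon absorption).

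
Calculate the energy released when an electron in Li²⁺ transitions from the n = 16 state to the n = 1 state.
121.972975 eV

The energy levels are E_n = -13.6057 Z² eV / n².

Energy at n = 16: E_16 = -13.6057 × 3² / 16² = -0.478325391 eV
Energy at n = 1: E_1 = -13.6057 × 3² / 1² = -122.451300000 eV

For emission (electron falling to lower state), the photon energy is:
E_photon = E_16 - E_1 = |-0.478325391 - (-122.451300000)|
E_photon = 121.972975 eV

This energy is carried away by the emitted photon.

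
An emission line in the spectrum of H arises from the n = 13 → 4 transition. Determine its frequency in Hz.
1.8615e+14 Hz

First, find the transition energy:
E_13 = -13.6057 / 13² = -0.08050710 eV
E_4 = -13.6057 / 4² = -0.85035625 eV
|ΔE| = |E_4 - E_13| = 0.76984915 eV

Convert to Joules: E = 0.76984915 eV × (1.602177 × 10⁻¹⁹ J/eV) = 1.233435e-19 J

Using E = hf:
f = E/h = 1.233435e-19 J / (6.62607 × 10⁻³⁴ J·s)
f = 1.8615e+14 Hz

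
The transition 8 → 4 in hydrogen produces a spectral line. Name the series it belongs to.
Brackett series

The spectral series in hydrogen are named based on the final (lower) energy level:
- Lyman series: n_final = 1 (ultraviolet)
- Balmer series: n_final = 2 (visible/near-UV)
- Paschen series: n_final = 3 (infrared)
- Brackett series: n_final = 4 (infrared)
- Pfund series: n_final = 5 (far infrared)

Since this transition ends at n = 4, it belongs to the Brackett series.

For reference, this 8 → 4 line has photon energy
ΔE = 13.6057 eV × (1/4² - 1/8²) = 0.63776718750 eV,
corresponding to wavelength λ = hc/ΔE = 1239.84 eV·nm / 0.63776718750 eV = 1944.03228 nm in the infrared region.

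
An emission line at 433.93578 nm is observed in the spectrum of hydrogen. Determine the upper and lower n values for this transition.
n = 5 → n = 2

First, find the photon energy from the wavelength (hc = 1239.84 eV·nm):
E = hc/λ = 1239.84 eV·nm / 433.93578 nm = 2.8571970 eV

The energy levels of hydrogen satisfy E_n = -13.6057 / n² eV, so an emission n_i → n_f releases
ΔE = 13.6057 × (1/n_f² − 1/n_i²) eV.

Setting ΔE equal to the photon energy:
1/n_f² − 1/n_i² = 2.8571970 / 13.6057 = 0.21000000

Since 1/n_i² must be positive, we need 1/n_f² > 0.21000000, i.e. n_f ≤ 2. For each allowed n_f, solve n_i = (1/n_f² − 0.21000000)^(−1/2) and check whether it is a whole number:
  n_f = 1: 1/n_i² = 1.00000000 − 0.21000000 = 0.79000000 → n_i = 1.125  (not an integer) ✗
  n_f = 2: 1/n_i² = 0.25000000 − 0.21000000 = 0.04000000 → n_i = 5.000  → integer, n_i = 5 ✓

Only n_f = 2 gives an integer upper level, n_i = 5.

The transition is from n = 5 to n = 2 (emission).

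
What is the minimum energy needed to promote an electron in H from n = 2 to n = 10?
3.27 eV

The energy levels of a hydrogen-like atom are E_n = -13.6057 eV / n².

Energy at n = 2: E_2 = -13.6057 / 2² = -3.40143 eV
Energy at n = 10: E_10 = -13.6057 / 10² = -0.13606 eV

The excitation energy is the difference:
ΔE = E_10 - E_2
ΔE = -0.13606 - (-3.40143)
ΔE = 3.27 eV

Since this is positive, energy must be absorbed (photon absorption).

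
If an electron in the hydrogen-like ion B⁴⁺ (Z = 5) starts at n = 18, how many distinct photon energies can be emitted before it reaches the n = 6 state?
78

The electron can occupy levels n = 6, 7, ..., 18 during de-excitation — that is m = 18 - 6 + 1 = 13 distinct levels.

The number of distinct spectral lines equals the number of ways to choose 2 of these m levels (each pair gives one possible emission transition):

Number of lines = m(m-1)/2 = 13×12/2 = 78

These correspond to all possible transitions between the 13 levels:
18 → 17, 18 → 16, 18 → 15, 18 → 14, 18 → 13, 18 → 12, 18 → 11, 18 → 10...

Each transition produces a photon with a unique energy (and thus wavelength). This count does not depend on Z.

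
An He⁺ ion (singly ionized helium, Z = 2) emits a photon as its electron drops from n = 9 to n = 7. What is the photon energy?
0.4388 eV

The energy levels are E_n = -13.6057 Z² eV / n².

Energy at n = 9: E_9 = -13.6057 × 2² / 9² = -0.6718864 eV
Energy at n = 7: E_7 = -13.6057 × 2² / 7² = -1.1106694 eV

For emission (electron falling to lower state), the photon energy is:
E_photon = E_9 - E_7 = |-0.6718864 - (-1.1106694)|
E_photon = 0.4388 eV

This energy is carried away by the emitted photon.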